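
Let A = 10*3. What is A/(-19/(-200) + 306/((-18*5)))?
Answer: -6000/661 ≈ -9.0771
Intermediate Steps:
A = 30
A/(-19/(-200) + 306/((-18*5))) = 30/(-19/(-200) + 306/((-18*5))) = 30/(-19*(-1/200) + 306/(-90)) = 30/(19/200 + 306*(-1/90)) = 30/(19/200 - 17/5) = 30/(-661/200) = 30*(-200/661) = -6000/661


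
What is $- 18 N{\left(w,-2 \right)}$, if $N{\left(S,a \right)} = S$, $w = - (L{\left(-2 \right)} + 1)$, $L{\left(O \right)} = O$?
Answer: $-18$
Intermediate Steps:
$w = 1$ ($w = - (-2 + 1) = \left(-1\right) \left(-1\right) = 1$)
$- 18 N{\left(w,-2 \right)} = \left(-18\right) 1 = -18$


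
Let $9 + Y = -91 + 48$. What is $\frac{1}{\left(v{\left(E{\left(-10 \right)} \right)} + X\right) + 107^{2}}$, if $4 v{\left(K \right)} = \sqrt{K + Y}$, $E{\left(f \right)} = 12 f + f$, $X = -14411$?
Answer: $- \frac{23696}{70187643} - \frac{2 i \sqrt{182}}{70187643} \approx -0.00033761 - 3.8442 \cdot 10^{-7} i$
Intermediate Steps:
$E{\left(f \right)} = 13 f$
$Y = -52$ ($Y = -9 + \left(-91 + 48\right) = -9 - 43 = -52$)
$v{\left(K \right)} = \frac{\sqrt{-52 + K}}{4}$ ($v{\left(K \right)} = \frac{\sqrt{K - 52}}{4} = \frac{\sqrt{-52 + K}}{4}$)
$\frac{1}{\left(v{\left(E{\left(-10 \right)} \right)} + X\right) + 107^{2}} = \frac{1}{\left(\frac{\sqrt{-52 + 13 \left(-10\right)}}{4} - 14411\right) + 107^{2}} = \frac{1}{\left(\frac{\sqrt{-52 - 130}}{4} - 14411\right) + 11449} = \frac{1}{\left(\frac{\sqrt{-182}}{4} - 14411\right) + 11449} = \frac{1}{\left(\frac{i \sqrt{182}}{4} - 14411\right) + 11449} = \frac{1}{\left(-14411 + \frac{i \sqrt{182}}{4}\right) + 11449} = \frac{1}{-2962 + \frac{i \sqrt{182}}{4}}$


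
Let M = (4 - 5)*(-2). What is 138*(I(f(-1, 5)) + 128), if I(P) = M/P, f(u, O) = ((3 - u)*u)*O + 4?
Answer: 70587/4 ≈ 17647.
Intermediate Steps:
M = 2 (M = -1*(-2) = 2)
f(u, O) = 4 + O*u*(3 - u) (f(u, O) = (u*(3 - u))*O + 4 = O*u*(3 - u) + 4 = 4 + O*u*(3 - u))
I(P) = 2/P
138*(I(f(-1, 5)) + 128) = 138*(2/(4 - 1*5*(-1)² + 3*5*(-1)) + 128) = 138*(2/(4 - 1*5*1 - 15) + 128) = 138*(2/(4 - 5 - 15) + 128) = 138*(2/(-16) + 128) = 138*(2*(-1/16) + 128) = 138*(-⅛ + 128) = 138*(1023/8) = 70587/4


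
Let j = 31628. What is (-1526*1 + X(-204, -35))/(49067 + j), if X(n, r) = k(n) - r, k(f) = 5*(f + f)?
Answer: -3531/80695 ≈ -0.043757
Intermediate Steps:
k(f) = 10*f (k(f) = 5*(2*f) = 10*f)
X(n, r) = -r + 10*n (X(n, r) = 10*n - r = -r + 10*n)
(-1526*1 + X(-204, -35))/(49067 + j) = (-1526*1 + (-1*(-35) + 10*(-204)))/(49067 + 31628) = (-1526 + (35 - 2040))/80695 = (-1526 - 2005)*(1/80695) = -3531*1/80695 = -3531/80695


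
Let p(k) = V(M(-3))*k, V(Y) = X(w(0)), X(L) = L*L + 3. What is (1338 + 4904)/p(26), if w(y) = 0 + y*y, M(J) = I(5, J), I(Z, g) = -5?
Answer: 3121/39 ≈ 80.026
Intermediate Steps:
M(J) = -5
w(y) = y² (w(y) = 0 + y² = y²)
X(L) = 3 + L² (X(L) = L² + 3 = 3 + L²)
V(Y) = 3 (V(Y) = 3 + (0²)² = 3 + 0² = 3 + 0 = 3)
p(k) = 3*k
(1338 + 4904)/p(26) = (1338 + 4904)/((3*26)) = 6242/78 = 6242*(1/78) = 3121/39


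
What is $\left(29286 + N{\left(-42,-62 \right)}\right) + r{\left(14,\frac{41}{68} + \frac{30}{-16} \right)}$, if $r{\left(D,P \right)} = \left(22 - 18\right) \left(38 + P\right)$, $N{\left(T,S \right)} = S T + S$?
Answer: $\frac{1087147}{34} \approx 31975.0$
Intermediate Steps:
$N{\left(T,S \right)} = S + S T$
$r{\left(D,P \right)} = 152 + 4 P$ ($r{\left(D,P \right)} = 4 \left(38 + P\right) = 152 + 4 P$)
$\left(29286 + N{\left(-42,-62 \right)}\right) + r{\left(14,\frac{41}{68} + \frac{30}{-16} \right)} = \left(29286 - 62 \left(1 - 42\right)\right) + \left(152 + 4 \left(\frac{41}{68} + \frac{30}{-16}\right)\right) = \left(29286 - -2542\right) + \left(152 + 4 \left(41 \cdot \frac{1}{68} + 30 \left(- \frac{1}{16}\right)\right)\right) = \left(29286 + 2542\right) + \left(152 + 4 \left(\frac{41}{68} - \frac{15}{8}\right)\right) = 31828 + \left(152 + 4 \left(- \frac{173}{136}\right)\right) = 31828 + \left(152 - \frac{173}{34}\right) = 31828 + \frac{4995}{34} = \frac{1087147}{34}$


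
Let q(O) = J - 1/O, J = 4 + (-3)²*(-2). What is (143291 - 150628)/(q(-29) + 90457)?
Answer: -212773/2622848 ≈ -0.081123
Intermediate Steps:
J = -14 (J = 4 + 9*(-2) = 4 - 18 = -14)
q(O) = -14 - 1/O
(143291 - 150628)/(q(-29) + 90457) = (143291 - 150628)/((-14 - 1/(-29)) + 90457) = -7337/((-14 - 1*(-1/29)) + 90457) = -7337/((-14 + 1/29) + 90457) = -7337/(-405/29 + 90457) = -7337/2622848/29 = -7337*29/2622848 = -212773/2622848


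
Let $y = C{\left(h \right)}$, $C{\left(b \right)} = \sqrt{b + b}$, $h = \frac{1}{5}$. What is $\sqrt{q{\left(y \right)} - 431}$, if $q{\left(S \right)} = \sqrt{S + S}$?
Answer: $\frac{\sqrt{-10775 + 5 \cdot 10^{\frac{3}{4}}}}{5} \approx 20.733 i$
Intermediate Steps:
$h = \frac{1}{5} \approx 0.2$
$C{\left(b \right)} = \sqrt{2} \sqrt{b}$ ($C{\left(b \right)} = \sqrt{2 b} = \sqrt{2} \sqrt{b}$)
$y = \frac{\sqrt{10}}{5}$ ($y = \frac{\sqrt{2}}{\sqrt{5}} = \sqrt{2} \frac{\sqrt{5}}{5} = \frac{\sqrt{10}}{5} \approx 0.63246$)
$q{\left(S \right)} = \sqrt{2} \sqrt{S}$ ($q{\left(S \right)} = \sqrt{2 S} = \sqrt{2} \sqrt{S}$)
$\sqrt{q{\left(y \right)} - 431} = \sqrt{\sqrt{2} \sqrt{\frac{\sqrt{10}}{5}} - 431} = \sqrt{\sqrt{2} \frac{\sqrt[4]{2} \cdot 5^{\frac{3}{4}}}{5} - 431} = \sqrt{\frac{10^{\frac{3}{4}}}{5} - 431} = \sqrt{-431 + \frac{10^{\frac{3}{4}}}{5}}$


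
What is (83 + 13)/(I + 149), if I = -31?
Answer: 48/59 ≈ 0.81356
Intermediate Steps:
(83 + 13)/(I + 149) = (83 + 13)/(-31 + 149) = 96/118 = (1/118)*96 = 48/59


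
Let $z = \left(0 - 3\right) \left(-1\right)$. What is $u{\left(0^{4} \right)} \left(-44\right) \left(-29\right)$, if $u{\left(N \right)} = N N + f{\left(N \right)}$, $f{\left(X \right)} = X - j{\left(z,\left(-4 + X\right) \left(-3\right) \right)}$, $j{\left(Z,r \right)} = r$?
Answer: $-15312$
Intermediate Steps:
$z = 3$ ($z = \left(-3\right) \left(-1\right) = 3$)
$f{\left(X \right)} = -12 + 4 X$ ($f{\left(X \right)} = X - \left(-4 + X\right) \left(-3\right) = X - \left(12 - 3 X\right) = X + \left(-12 + 3 X\right) = -12 + 4 X$)
$u{\left(N \right)} = -12 + N^{2} + 4 N$ ($u{\left(N \right)} = N N + \left(-12 + 4 N\right) = N^{2} + \left(-12 + 4 N\right) = -12 + N^{2} + 4 N$)
$u{\left(0^{4} \right)} \left(-44\right) \left(-29\right) = \left(-12 + \left(0^{4}\right)^{2} + 4 \cdot 0^{4}\right) \left(-44\right) \left(-29\right) = \left(-12 + 0^{2} + 4 \cdot 0\right) \left(-44\right) \left(-29\right) = \left(-12 + 0 + 0\right) \left(-44\right) \left(-29\right) = \left(-12\right) \left(-44\right) \left(-29\right) = 528 \left(-29\right) = -15312$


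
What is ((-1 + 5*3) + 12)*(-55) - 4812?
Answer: -6242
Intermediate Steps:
((-1 + 5*3) + 12)*(-55) - 4812 = ((-1 + 15) + 12)*(-55) - 4812 = (14 + 12)*(-55) - 4812 = 26*(-55) - 4812 = -1430 - 4812 = -6242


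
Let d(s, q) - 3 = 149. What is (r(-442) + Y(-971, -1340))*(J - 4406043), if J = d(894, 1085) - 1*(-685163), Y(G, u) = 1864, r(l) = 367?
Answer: -8300944168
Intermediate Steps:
d(s, q) = 152 (d(s, q) = 3 + 149 = 152)
J = 685315 (J = 152 - 1*(-685163) = 152 + 685163 = 685315)
(r(-442) + Y(-971, -1340))*(J - 4406043) = (367 + 1864)*(685315 - 4406043) = 2231*(-3720728) = -8300944168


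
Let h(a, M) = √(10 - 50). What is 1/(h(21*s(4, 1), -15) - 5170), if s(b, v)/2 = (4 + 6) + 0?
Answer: -517/2672894 - I*√10/13364470 ≈ -0.00019342 - 2.3662e-7*I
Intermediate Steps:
s(b, v) = 20 (s(b, v) = 2*((4 + 6) + 0) = 2*(10 + 0) = 2*10 = 20)
h(a, M) = 2*I*√10 (h(a, M) = √(-40) = 2*I*√10)
1/(h(21*s(4, 1), -15) - 5170) = 1/(2*I*√10 - 5170) = 1/(-5170 + 2*I*√10)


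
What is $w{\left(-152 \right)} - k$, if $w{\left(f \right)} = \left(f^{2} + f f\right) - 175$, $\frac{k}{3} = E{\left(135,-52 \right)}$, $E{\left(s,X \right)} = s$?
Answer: $45628$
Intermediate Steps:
$k = 405$ ($k = 3 \cdot 135 = 405$)
$w{\left(f \right)} = -175 + 2 f^{2}$ ($w{\left(f \right)} = \left(f^{2} + f^{2}\right) - 175 = 2 f^{2} - 175 = -175 + 2 f^{2}$)
$w{\left(-152 \right)} - k = \left(-175 + 2 \left(-152\right)^{2}\right) - 405 = \left(-175 + 2 \cdot 23104\right) - 405 = \left(-175 + 46208\right) - 405 = 46033 - 405 = 45628$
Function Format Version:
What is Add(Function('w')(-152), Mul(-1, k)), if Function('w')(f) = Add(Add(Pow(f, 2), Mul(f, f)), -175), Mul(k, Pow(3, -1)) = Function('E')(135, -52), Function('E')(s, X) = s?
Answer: 45628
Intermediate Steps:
k = 405 (k = Mul(3, 135) = 405)
Function('w')(f) = Add(-175, Mul(2, Pow(f, 2))) (Function('w')(f) = Add(Add(Pow(f, 2), Pow(f, 2)), -175) = Add(Mul(2, Pow(f, 2)), -175) = Add(-175, Mul(2, Pow(f, 2))))
Add(Function('w')(-152), Mul(-1, k)) = Add(Add(-175, Mul(2, Pow(-152, 2))), Mul(-1, 405)) = Add(Add(-175, Mul(2, 23104)), -405) = Add(Add(-175, 46208), -405) = Add(46033, -405) = 45628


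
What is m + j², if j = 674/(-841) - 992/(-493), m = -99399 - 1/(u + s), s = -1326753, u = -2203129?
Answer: -71717580961471379453/721522738073338 ≈ -99398.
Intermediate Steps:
m = -350866740917/3529882 (m = -99399 - 1/(-2203129 - 1326753) = -99399 - 1/(-3529882) = -99399 - 1*(-1/3529882) = -99399 + 1/3529882 = -350866740917/3529882 ≈ -99399.)
j = 17310/14297 (j = 674*(-1/841) - 992*(-1/493) = -674/841 + 992/493 = 17310/14297 ≈ 1.2107)
m + j² = -350866740917/3529882 + (17310/14297)² = -350866740917/3529882 + 299636100/204404209 = -71717580961471379453/721522738073338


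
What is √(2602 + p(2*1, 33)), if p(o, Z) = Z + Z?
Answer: 2*√667 ≈ 51.653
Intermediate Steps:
p(o, Z) = 2*Z
√(2602 + p(2*1, 33)) = √(2602 + 2*33) = √(2602 + 66) = √2668 = 2*√667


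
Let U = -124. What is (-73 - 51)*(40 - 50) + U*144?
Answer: -16616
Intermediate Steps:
(-73 - 51)*(40 - 50) + U*144 = (-73 - 51)*(40 - 50) - 124*144 = -124*(-10) - 17856 = 1240 - 17856 = -16616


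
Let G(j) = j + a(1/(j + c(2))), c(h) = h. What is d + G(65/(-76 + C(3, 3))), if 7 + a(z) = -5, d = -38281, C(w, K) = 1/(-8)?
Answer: -23320957/609 ≈ -38294.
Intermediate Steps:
C(w, K) = -1/8
a(z) = -12 (a(z) = -7 - 5 = -12)
G(j) = -12 + j (G(j) = j - 12 = -12 + j)
d + G(65/(-76 + C(3, 3))) = -38281 + (-12 + 65/(-76 - 1/8)) = -38281 + (-12 + 65/(-609/8)) = -38281 + (-12 + 65*(-8/609)) = -38281 + (-12 - 520/609) = -38281 - 7828/609 = -23320957/609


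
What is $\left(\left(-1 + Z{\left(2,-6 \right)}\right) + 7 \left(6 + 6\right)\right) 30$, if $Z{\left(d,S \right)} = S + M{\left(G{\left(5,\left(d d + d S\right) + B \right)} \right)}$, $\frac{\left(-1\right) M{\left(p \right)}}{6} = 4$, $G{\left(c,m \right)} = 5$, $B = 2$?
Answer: $1590$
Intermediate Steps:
$M{\left(p \right)} = -24$ ($M{\left(p \right)} = \left(-6\right) 4 = -24$)
$Z{\left(d,S \right)} = -24 + S$ ($Z{\left(d,S \right)} = S - 24 = -24 + S$)
$\left(\left(-1 + Z{\left(2,-6 \right)}\right) + 7 \left(6 + 6\right)\right) 30 = \left(\left(-1 - 30\right) + 7 \left(6 + 6\right)\right) 30 = \left(\left(-1 - 30\right) + 7 \cdot 12\right) 30 = \left(-31 + 84\right) 30 = 53 \cdot 30 = 1590$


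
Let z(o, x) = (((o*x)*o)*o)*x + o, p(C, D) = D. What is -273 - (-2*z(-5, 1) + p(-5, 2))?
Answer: -535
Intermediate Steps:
z(o, x) = o + o**3*x**2 (z(o, x) = ((x*o**2)*o)*x + o = (x*o**3)*x + o = o**3*x**2 + o = o + o**3*x**2)
-273 - (-2*z(-5, 1) + p(-5, 2)) = -273 - (-2*(-5 + (-5)**3*1**2) + 2) = -273 - (-2*(-5 - 125*1) + 2) = -273 - (-2*(-5 - 125) + 2) = -273 - (-2*(-130) + 2) = -273 - (260 + 2) = -273 - 1*262 = -273 - 262 = -535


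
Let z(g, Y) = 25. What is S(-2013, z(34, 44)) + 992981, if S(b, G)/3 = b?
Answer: 986942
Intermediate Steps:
S(b, G) = 3*b
S(-2013, z(34, 44)) + 992981 = 3*(-2013) + 992981 = -6039 + 992981 = 986942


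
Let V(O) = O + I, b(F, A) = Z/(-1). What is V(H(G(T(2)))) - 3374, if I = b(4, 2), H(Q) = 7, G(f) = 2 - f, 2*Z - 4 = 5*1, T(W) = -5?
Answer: -6743/2 ≈ -3371.5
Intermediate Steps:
Z = 9/2 (Z = 2 + (5*1)/2 = 2 + (½)*5 = 2 + 5/2 = 9/2 ≈ 4.5000)
b(F, A) = -9/2 (b(F, A) = (9/2)/(-1) = (9/2)*(-1) = -9/2)
I = -9/2 ≈ -4.5000
V(O) = -9/2 + O (V(O) = O - 9/2 = -9/2 + O)
V(H(G(T(2)))) - 3374 = (-9/2 + 7) - 3374 = 5/2 - 3374 = -6743/2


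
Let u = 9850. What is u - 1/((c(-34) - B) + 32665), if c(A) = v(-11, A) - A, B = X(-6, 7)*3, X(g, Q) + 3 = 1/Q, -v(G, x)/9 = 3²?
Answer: 2249602093/228386 ≈ 9850.0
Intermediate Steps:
v(G, x) = -81 (v(G, x) = -9*3² = -9*9 = -81)
X(g, Q) = -3 + 1/Q
B = -60/7 (B = (-3 + 1/7)*3 = (-3 + ⅐)*3 = -20/7*3 = -60/7 ≈ -8.5714)
c(A) = -81 - A
u - 1/((c(-34) - B) + 32665) = 9850 - 1/(((-81 - 1*(-34)) - 1*(-60/7)) + 32665) = 9850 - 1/(((-81 + 34) + 60/7) + 32665) = 9850 - 1/((-47 + 60/7) + 32665) = 9850 - 1/(-269/7 + 32665) = 9850 - 1/228386/7 = 9850 - 1*7/228386 = 9850 - 7/228386 = 2249602093/228386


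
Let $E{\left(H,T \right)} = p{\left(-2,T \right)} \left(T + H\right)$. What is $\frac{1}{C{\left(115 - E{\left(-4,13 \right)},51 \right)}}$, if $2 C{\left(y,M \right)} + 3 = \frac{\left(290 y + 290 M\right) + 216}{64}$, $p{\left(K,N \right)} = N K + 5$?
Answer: $\frac{64}{51487} \approx 0.001243$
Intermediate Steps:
$p{\left(K,N \right)} = 5 + K N$ ($p{\left(K,N \right)} = K N + 5 = 5 + K N$)
$E{\left(H,T \right)} = \left(5 - 2 T\right) \left(H + T\right)$ ($E{\left(H,T \right)} = \left(5 - 2 T\right) \left(T + H\right) = \left(5 - 2 T\right) \left(H + T\right)$)
$C{\left(y,M \right)} = \frac{3}{16} + \frac{145 M}{64} + \frac{145 y}{64}$ ($C{\left(y,M \right)} = - \frac{3}{2} + \frac{\left(\left(290 y + 290 M\right) + 216\right) \frac{1}{64}}{2} = - \frac{3}{2} + \frac{\left(\left(290 M + 290 y\right) + 216\right) \frac{1}{64}}{2} = - \frac{3}{2} + \frac{\left(216 + 290 M + 290 y\right) \frac{1}{64}}{2} = - \frac{3}{2} + \frac{\frac{27}{8} + \frac{145 M}{32} + \frac{145 y}{32}}{2} = - \frac{3}{2} + \left(\frac{27}{16} + \frac{145 M}{64} + \frac{145 y}{64}\right) = \frac{3}{16} + \frac{145 M}{64} + \frac{145 y}{64}$)
$\frac{1}{C{\left(115 - E{\left(-4,13 \right)},51 \right)}} = \frac{1}{\frac{3}{16} + \frac{145}{64} \cdot 51 + \frac{145 \left(115 - - \left(-5 + 2 \cdot 13\right) \left(-4 + 13\right)\right)}{64}} = \frac{1}{\frac{3}{16} + \frac{7395}{64} + \frac{145 \left(115 - \left(-1\right) \left(-5 + 26\right) 9\right)}{64}} = \frac{1}{\frac{3}{16} + \frac{7395}{64} + \frac{145 \left(115 - \left(-1\right) 21 \cdot 9\right)}{64}} = \frac{1}{\frac{3}{16} + \frac{7395}{64} + \frac{145 \left(115 - -189\right)}{64}} = \frac{1}{\frac{3}{16} + \frac{7395}{64} + \frac{145 \left(115 + 189\right)}{64}} = \frac{1}{\frac{3}{16} + \frac{7395}{64} + \frac{145}{64} \cdot 304} = \frac{1}{\frac{3}{16} + \frac{7395}{64} + \frac{2755}{4}} = \frac{1}{\frac{51487}{64}} = \frac{64}{51487}$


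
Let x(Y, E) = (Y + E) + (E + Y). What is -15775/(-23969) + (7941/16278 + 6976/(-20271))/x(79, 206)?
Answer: 989385436312109/1502725770099180 ≈ 0.65839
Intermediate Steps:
x(Y, E) = 2*E + 2*Y (x(Y, E) = (E + Y) + (E + Y) = 2*E + 2*Y)
-15775/(-23969) + (7941/16278 + 6976/(-20271))/x(79, 206) = -15775/(-23969) + (7941/16278 + 6976/(-20271))/(2*206 + 2*79) = -15775*(-1/23969) + (7941*(1/16278) + 6976*(-1/20271))/(412 + 158) = 15775/23969 + (2647/5426 - 6976/20271)/570 = 15775/23969 + (15805561/109990446)*(1/570) = 15775/23969 + 15805561/62694554220 = 989385436312109/1502725770099180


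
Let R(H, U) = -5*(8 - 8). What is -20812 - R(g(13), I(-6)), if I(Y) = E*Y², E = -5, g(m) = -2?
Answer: -20812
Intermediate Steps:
I(Y) = -5*Y²
R(H, U) = 0 (R(H, U) = -5*0 = 0)
-20812 - R(g(13), I(-6)) = -20812 - 1*0 = -20812 + 0 = -20812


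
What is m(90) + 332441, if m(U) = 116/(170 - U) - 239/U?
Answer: 59839163/180 ≈ 3.3244e+5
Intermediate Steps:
m(U) = -239/U + 116/(170 - U)
m(90) + 332441 = 5*(8126 - 71*90)/(90*(-170 + 90)) + 332441 = 5*(1/90)*(8126 - 6390)/(-80) + 332441 = 5*(1/90)*(-1/80)*1736 + 332441 = -217/180 + 332441 = 59839163/180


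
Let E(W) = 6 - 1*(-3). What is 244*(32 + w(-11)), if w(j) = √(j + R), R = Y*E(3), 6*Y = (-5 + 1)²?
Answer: 7808 + 244*√13 ≈ 8687.8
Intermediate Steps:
Y = 8/3 (Y = (-5 + 1)²/6 = (⅙)*(-4)² = (⅙)*16 = 8/3 ≈ 2.6667)
E(W) = 9 (E(W) = 6 + 3 = 9)
R = 24 (R = (8/3)*9 = 24)
w(j) = √(24 + j) (w(j) = √(j + 24) = √(24 + j))
244*(32 + w(-11)) = 244*(32 + √(24 - 11)) = 244*(32 + √13) = 7808 + 244*√13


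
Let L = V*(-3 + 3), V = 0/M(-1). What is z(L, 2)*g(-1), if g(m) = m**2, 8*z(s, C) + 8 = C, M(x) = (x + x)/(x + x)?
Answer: -3/4 ≈ -0.75000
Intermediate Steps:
M(x) = 1 (M(x) = (2*x)/((2*x)) = (2*x)*(1/(2*x)) = 1)
V = 0 (V = 0/1 = 0*1 = 0)
L = 0 (L = 0*(-3 + 3) = 0*0 = 0)
z(s, C) = -1 + C/8
z(L, 2)*g(-1) = (-1 + (1/8)*2)*(-1)**2 = (-1 + 1/4)*1 = -3/4*1 = -3/4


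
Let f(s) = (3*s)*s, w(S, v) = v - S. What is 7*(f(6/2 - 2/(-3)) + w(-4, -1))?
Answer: 910/3 ≈ 303.33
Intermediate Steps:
f(s) = 3*s**2
7*(f(6/2 - 2/(-3)) + w(-4, -1)) = 7*(3*(6/2 - 2/(-3))**2 + (-1 - 1*(-4))) = 7*(3*(6*(1/2) - 2*(-1/3))**2 + (-1 + 4)) = 7*(3*(3 + 2/3)**2 + 3) = 7*(3*(11/3)**2 + 3) = 7*(3*(121/9) + 3) = 7*(121/3 + 3) = 7*(130/3) = 910/3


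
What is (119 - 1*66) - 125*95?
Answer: -11822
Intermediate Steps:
(119 - 1*66) - 125*95 = (119 - 66) - 11875 = 53 - 11875 = -11822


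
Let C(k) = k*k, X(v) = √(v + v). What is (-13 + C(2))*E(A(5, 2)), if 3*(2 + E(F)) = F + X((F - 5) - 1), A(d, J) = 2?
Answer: 12 - 6*I*√2 ≈ 12.0 - 8.4853*I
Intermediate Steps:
X(v) = √2*√v (X(v) = √(2*v) = √2*√v)
E(F) = -2 + F/3 + √2*√(-6 + F)/3 (E(F) = -2 + (F + √2*√((F - 5) - 1))/3 = -2 + (F + √2*√((-5 + F) - 1))/3 = -2 + (F + √2*√(-6 + F))/3 = -2 + (F/3 + √2*√(-6 + F)/3) = -2 + F/3 + √2*√(-6 + F)/3)
C(k) = k²
(-13 + C(2))*E(A(5, 2)) = (-13 + 2²)*(-2 + (⅓)*2 + √(-12 + 2*2)/3) = (-13 + 4)*(-2 + ⅔ + √(-12 + 4)/3) = -9*(-2 + ⅔ + √(-8)/3) = -9*(-2 + ⅔ + (2*I*√2)/3) = -9*(-2 + ⅔ + 2*I*√2/3) = -9*(-4/3 + 2*I*√2/3) = 12 - 6*I*√2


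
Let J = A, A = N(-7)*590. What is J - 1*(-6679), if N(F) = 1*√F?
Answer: 6679 + 590*I*√7 ≈ 6679.0 + 1561.0*I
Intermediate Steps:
N(F) = √F
A = 590*I*√7 (A = √(-7)*590 = (I*√7)*590 = 590*I*√7 ≈ 1561.0*I)
J = 590*I*√7 ≈ 1561.0*I
J - 1*(-6679) = 590*I*√7 - 1*(-6679) = 590*I*√7 + 6679 = 6679 + 590*I*√7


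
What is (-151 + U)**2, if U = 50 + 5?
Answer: 9216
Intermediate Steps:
U = 55
(-151 + U)**2 = (-151 + 55)**2 = (-96)**2 = 9216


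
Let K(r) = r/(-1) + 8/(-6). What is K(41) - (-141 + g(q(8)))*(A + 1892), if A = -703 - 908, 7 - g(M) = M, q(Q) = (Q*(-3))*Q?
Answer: -49021/3 ≈ -16340.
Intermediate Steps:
q(Q) = -3*Q² (q(Q) = (-3*Q)*Q = -3*Q²)
g(M) = 7 - M
A = -1611
K(r) = -4/3 - r (K(r) = r*(-1) + 8*(-⅙) = -r - 4/3 = -4/3 - r)
K(41) - (-141 + g(q(8)))*(A + 1892) = (-4/3 - 1*41) - (-141 + (7 - (-3)*8²))*(-1611 + 1892) = (-4/3 - 41) - (-141 + (7 - (-3)*64))*281 = -127/3 - (-141 + (7 - 1*(-192)))*281 = -127/3 - (-141 + (7 + 192))*281 = -127/3 - (-141 + 199)*281 = -127/3 - 58*281 = -127/3 - 1*16298 = -127/3 - 16298 = -49021/3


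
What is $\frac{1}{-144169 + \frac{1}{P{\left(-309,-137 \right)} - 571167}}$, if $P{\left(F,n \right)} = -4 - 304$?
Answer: $- \frac{571475}{82388979276} \approx -6.9363 \cdot 10^{-6}$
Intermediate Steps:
$P{\left(F,n \right)} = -308$
$\frac{1}{-144169 + \frac{1}{P{\left(-309,-137 \right)} - 571167}} = \frac{1}{-144169 + \frac{1}{-308 - 571167}} = \frac{1}{-144169 + \frac{1}{-571475}} = \frac{1}{-144169 - \frac{1}{571475}} = \frac{1}{- \frac{82388979276}{571475}} = - \frac{571475}{82388979276}$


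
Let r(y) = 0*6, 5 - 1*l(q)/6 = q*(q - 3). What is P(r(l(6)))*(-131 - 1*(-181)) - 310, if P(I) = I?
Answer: -310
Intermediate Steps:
l(q) = 30 - 6*q*(-3 + q) (l(q) = 30 - 6*q*(q - 3) = 30 - 6*q*(-3 + q))
r(y) = 0
P(r(l(6)))*(-131 - 1*(-181)) - 310 = 0*(-131 - 1*(-181)) - 310 = 0*(-131 + 181) - 310 = 0*50 - 310 = 0 - 310 = -310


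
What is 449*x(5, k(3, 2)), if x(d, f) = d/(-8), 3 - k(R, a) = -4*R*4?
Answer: -2245/8 ≈ -280.63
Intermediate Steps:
k(R, a) = 3 + 16*R (k(R, a) = 3 - (-4*R)*4 = 3 - (-16)*R = 3 + 16*R)
x(d, f) = -d/8 (x(d, f) = d*(-⅛) = -d/8)
449*x(5, k(3, 2)) = 449*(-⅛*5) = 449*(-5/8) = -2245/8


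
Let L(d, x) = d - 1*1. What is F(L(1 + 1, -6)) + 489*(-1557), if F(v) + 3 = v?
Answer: -761375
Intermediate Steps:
L(d, x) = -1 + d (L(d, x) = d - 1 = -1 + d)
F(v) = -3 + v
F(L(1 + 1, -6)) + 489*(-1557) = (-3 + (-1 + (1 + 1))) + 489*(-1557) = (-3 + (-1 + 2)) - 761373 = (-3 + 1) - 761373 = -2 - 761373 = -761375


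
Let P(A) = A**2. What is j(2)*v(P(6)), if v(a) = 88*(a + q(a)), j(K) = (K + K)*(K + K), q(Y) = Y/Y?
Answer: 52096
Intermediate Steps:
q(Y) = 1
j(K) = 4*K**2 (j(K) = (2*K)*(2*K) = 4*K**2)
v(a) = 88 + 88*a (v(a) = 88*(a + 1) = 88*(1 + a) = 88 + 88*a)
j(2)*v(P(6)) = (4*2**2)*(88 + 88*6**2) = (4*4)*(88 + 88*36) = 16*(88 + 3168) = 16*3256 = 52096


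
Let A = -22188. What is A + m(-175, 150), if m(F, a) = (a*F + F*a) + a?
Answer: -74538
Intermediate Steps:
m(F, a) = a + 2*F*a (m(F, a) = (F*a + F*a) + a = 2*F*a + a = a + 2*F*a)
A + m(-175, 150) = -22188 + 150*(1 + 2*(-175)) = -22188 + 150*(1 - 350) = -22188 + 150*(-349) = -22188 - 52350 = -74538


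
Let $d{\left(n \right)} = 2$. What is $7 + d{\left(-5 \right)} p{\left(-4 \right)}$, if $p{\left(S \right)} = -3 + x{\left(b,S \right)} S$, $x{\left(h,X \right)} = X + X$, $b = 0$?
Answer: $65$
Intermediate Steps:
$x{\left(h,X \right)} = 2 X$
$p{\left(S \right)} = -3 + 2 S^{2}$ ($p{\left(S \right)} = -3 + 2 S S = -3 + 2 S^{2}$)
$7 + d{\left(-5 \right)} p{\left(-4 \right)} = 7 + 2 \left(-3 + 2 \left(-4\right)^{2}\right) = 7 + 2 \left(-3 + 2 \cdot 16\right) = 7 + 2 \left(-3 + 32\right) = 7 + 2 \cdot 29 = 7 + 58 = 65$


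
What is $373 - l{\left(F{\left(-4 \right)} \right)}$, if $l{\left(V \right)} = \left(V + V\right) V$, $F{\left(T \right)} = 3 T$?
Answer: $85$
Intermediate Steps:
$l{\left(V \right)} = 2 V^{2}$ ($l{\left(V \right)} = 2 V V = 2 V^{2}$)
$373 - l{\left(F{\left(-4 \right)} \right)} = 373 - 2 \left(3 \left(-4\right)\right)^{2} = 373 - 2 \left(-12\right)^{2} = 373 - 2 \cdot 144 = 373 - 288 = 85$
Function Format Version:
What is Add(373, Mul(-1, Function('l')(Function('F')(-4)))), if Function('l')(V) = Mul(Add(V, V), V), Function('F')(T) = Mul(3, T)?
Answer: 85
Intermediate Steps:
Function('l')(V) = Mul(2, Pow(V, 2)) (Function('l')(V) = Mul(Mul(2, V), V) = Mul(2, Pow(V, 2)))
Add(373, Mul(-1, Function('l')(Function('F')(-4)))) = Add(373, Mul(-1, Mul(2, Pow(Mul(3, -4), 2)))) = Add(373, Mul(-1, Mul(2, Pow(-12, 2)))) = Add(373, Mul(-1, Mul(2, 144))) = Add(373, Mul(-1, 288)) = Add(373, -288) = 85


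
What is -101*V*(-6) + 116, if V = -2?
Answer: -1096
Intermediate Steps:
-101*V*(-6) + 116 = -(-202)*(-6) + 116 = -101*12 + 116 = -1212 + 116 = -1096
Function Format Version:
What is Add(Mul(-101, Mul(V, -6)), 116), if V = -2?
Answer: -1096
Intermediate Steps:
Add(Mul(-101, Mul(V, -6)), 116) = Add(Mul(-101, Mul(-2, -6)), 116) = Add(Mul(-101, 12), 116) = Add(-1212, 116) = -1096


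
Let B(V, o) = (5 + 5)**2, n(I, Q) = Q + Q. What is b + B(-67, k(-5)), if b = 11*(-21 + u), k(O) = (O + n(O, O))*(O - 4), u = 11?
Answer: -10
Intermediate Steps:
n(I, Q) = 2*Q
k(O) = 3*O*(-4 + O) (k(O) = (O + 2*O)*(O - 4) = (3*O)*(-4 + O) = 3*O*(-4 + O))
B(V, o) = 100 (B(V, o) = 10**2 = 100)
b = -110 (b = 11*(-21 + 11) = 11*(-10) = -110)
b + B(-67, k(-5)) = -110 + 100 = -10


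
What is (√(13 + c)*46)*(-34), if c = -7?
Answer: -1564*√6 ≈ -3831.0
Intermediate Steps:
(√(13 + c)*46)*(-34) = (√(13 - 7)*46)*(-34) = (√6*46)*(-34) = (46*√6)*(-34) = -1564*√6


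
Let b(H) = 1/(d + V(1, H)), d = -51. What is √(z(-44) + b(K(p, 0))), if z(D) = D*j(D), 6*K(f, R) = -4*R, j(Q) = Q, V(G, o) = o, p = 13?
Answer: 7*√102765/51 ≈ 44.000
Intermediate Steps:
K(f, R) = -2*R/3 (K(f, R) = (-4*R)/6 = -2*R/3)
b(H) = 1/(-51 + H)
z(D) = D² (z(D) = D*D = D²)
√(z(-44) + b(K(p, 0))) = √((-44)² + 1/(-51 - ⅔*0)) = √(1936 + 1/(-51 + 0)) = √(1936 + 1/(-51)) = √(1936 - 1/51) = √(98735/51) = 7*√102765/51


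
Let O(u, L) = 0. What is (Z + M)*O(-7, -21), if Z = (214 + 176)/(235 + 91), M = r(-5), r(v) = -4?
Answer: 0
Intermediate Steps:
M = -4
Z = 195/163 (Z = 390/326 = 390*(1/326) = 195/163 ≈ 1.1963)
(Z + M)*O(-7, -21) = (195/163 - 4)*0 = -457/163*0 = 0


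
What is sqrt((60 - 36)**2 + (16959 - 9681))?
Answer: sqrt(7854) ≈ 88.623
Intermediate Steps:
sqrt((60 - 36)**2 + (16959 - 9681)) = sqrt(24**2 + 7278) = sqrt(576 + 7278) = sqrt(7854)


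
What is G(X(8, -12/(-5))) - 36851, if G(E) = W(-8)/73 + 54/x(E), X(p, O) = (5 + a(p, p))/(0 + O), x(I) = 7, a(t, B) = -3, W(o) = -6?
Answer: -18826961/511 ≈ -36843.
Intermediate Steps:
X(p, O) = 2/O (X(p, O) = (5 - 3)/(0 + O) = 2/O)
G(E) = 3900/511 (G(E) = -6/73 + 54/7 = 3900/511)
G(X(8, -12/(-5))) - 36851 = 3900/511 - 36851 = -18826961/511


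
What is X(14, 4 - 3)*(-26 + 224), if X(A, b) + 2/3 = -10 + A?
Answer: 660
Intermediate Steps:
X(A, b) = -32/3 + A (X(A, b) = -⅔ + (-10 + A) = -32/3 + A)
X(14, 4 - 3)*(-26 + 224) = (-32/3 + 14)*(-26 + 224) = (10/3)*198 = 660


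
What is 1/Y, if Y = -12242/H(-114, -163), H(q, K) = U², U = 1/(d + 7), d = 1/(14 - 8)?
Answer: -18/11317729 ≈ -1.5904e-6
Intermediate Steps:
d = ⅙ (d = 1/6 = ⅙ ≈ 0.16667)
U = 6/43 (U = 1/(⅙ + 7) = 1/(43/6) = 6/43 ≈ 0.13953)
H(q, K) = 36/1849 (H(q, K) = (6/43)² = 36/1849)
Y = -11317729/18 (Y = -12242/36/1849 = -12242*1849/36 = -11317729/18 ≈ -6.2876e+5)
1/Y = 1/(-11317729/18) = -18/11317729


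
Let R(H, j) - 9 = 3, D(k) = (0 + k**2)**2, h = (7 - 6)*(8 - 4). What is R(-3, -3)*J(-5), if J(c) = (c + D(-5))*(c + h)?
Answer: -7440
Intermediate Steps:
h = 4 (h = 1*4 = 4)
D(k) = k**4 (D(k) = (k**2)**2 = k**4)
R(H, j) = 12 (R(H, j) = 9 + 3 = 12)
J(c) = (4 + c)*(625 + c) (J(c) = (c + (-5)**4)*(c + 4) = (c + 625)*(4 + c) = (625 + c)*(4 + c) = (4 + c)*(625 + c))
R(-3, -3)*J(-5) = 12*(2500 + (-5)**2 + 629*(-5)) = 12*(2500 + 25 - 3145) = 12*(-620) = -7440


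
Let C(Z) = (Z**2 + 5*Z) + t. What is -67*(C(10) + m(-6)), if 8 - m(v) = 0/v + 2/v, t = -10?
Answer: -29815/3 ≈ -9938.3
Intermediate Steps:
m(v) = 8 - 2/v (m(v) = 8 - (0/v + 2/v) = 8 - (0 + 2/v) = 8 - 2/v)
C(Z) = -10 + Z**2 + 5*Z (C(Z) = (Z**2 + 5*Z) - 10 = -10 + Z**2 + 5*Z)
-67*(C(10) + m(-6)) = -67*((-10 + 10**2 + 5*10) + (8 - 2/(-6))) = -67*((-10 + 100 + 50) + (8 - 2*(-1/6))) = -67*(140 + (8 + 1/3)) = -67*(140 + 25/3) = -67*445/3 = -29815/3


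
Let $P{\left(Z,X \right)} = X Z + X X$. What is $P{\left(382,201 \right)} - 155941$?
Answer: $-38758$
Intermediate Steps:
$P{\left(Z,X \right)} = X^{2} + X Z$ ($P{\left(Z,X \right)} = X Z + X^{2} = X^{2} + X Z$)
$P{\left(382,201 \right)} - 155941 = 201 \left(201 + 382\right) - 155941 = 201 \cdot 583 - 155941 = 117183 - 155941 = -38758$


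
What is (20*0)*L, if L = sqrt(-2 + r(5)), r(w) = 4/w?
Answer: 0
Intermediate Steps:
L = I*sqrt(30)/5 (L = sqrt(-2 + 4/5) = sqrt(-6/5) = I*sqrt(30)/5 ≈ 1.0954*I)
(20*0)*L = (20*0)*(I*sqrt(30)/5) = 0*(I*sqrt(30)/5) = 0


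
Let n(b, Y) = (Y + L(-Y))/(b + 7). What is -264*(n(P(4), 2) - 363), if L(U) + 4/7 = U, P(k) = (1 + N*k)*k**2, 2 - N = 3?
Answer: 27502728/287 ≈ 95828.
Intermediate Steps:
N = -1 (N = 2 - 1*3 = 2 - 3 = -1)
P(k) = k**2*(1 - k) (P(k) = (1 - k)*k**2 = k**2*(1 - k))
L(U) = -4/7 + U
n(b, Y) = -4/(7*(7 + b)) (n(b, Y) = (Y + (-4/7 - Y))/(b + 7) = -4/(7*(7 + b)))
-264*(n(P(4), 2) - 363) = -264*(-4/(49 + 7*(4**2*(1 - 1*4))) - 363) = -264*(-4/(49 + 7*(16*(1 - 4))) - 363) = -264*(-4/(49 + 7*(16*(-3))) - 363) = -264*(-4/(49 + 7*(-48)) - 363) = -264*(-4/(49 - 336) - 363) = -264*(-4/(-287) - 363) = -264*(-4*(-1/287) - 363) = -264*(4/287 - 363) = -264*(-104177/287) = 27502728/287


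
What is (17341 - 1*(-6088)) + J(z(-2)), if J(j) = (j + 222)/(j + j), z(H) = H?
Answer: 23374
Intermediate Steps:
J(j) = (222 + j)/(2*j) (J(j) = (222 + j)/((2*j)) = (222 + j)*(1/(2*j)) = (222 + j)/(2*j))
(17341 - 1*(-6088)) + J(z(-2)) = (17341 - 1*(-6088)) + (1/2)*(222 - 2)/(-2) = (17341 + 6088) + (1/2)*(-1/2)*220 = 23429 - 55 = 23374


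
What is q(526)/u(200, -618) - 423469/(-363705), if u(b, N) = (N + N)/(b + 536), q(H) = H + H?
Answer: -7807866391/12487205 ≈ -625.27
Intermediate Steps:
q(H) = 2*H
u(b, N) = 2*N/(536 + b) (u(b, N) = (2*N)/(536 + b) = 2*N/(536 + b))
q(526)/u(200, -618) - 423469/(-363705) = (2*526)/((2*(-618)/(536 + 200))) - 423469/(-363705) = 1052/((2*(-618)/736)) - 423469*(-1/363705) = 1052/((2*(-618)*(1/736))) + 423469/363705 = 1052/(-309/184) + 423469/363705 = 1052*(-184/309) + 423469/363705 = -193568/309 + 423469/363705 = -7807866391/12487205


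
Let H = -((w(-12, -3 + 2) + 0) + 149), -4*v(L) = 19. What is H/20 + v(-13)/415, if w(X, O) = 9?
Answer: -13133/1660 ≈ -7.9114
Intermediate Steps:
v(L) = -19/4 (v(L) = -¼*19 = -19/4)
H = -158 (H = -((9 + 0) + 149) = -(9 + 149) = -1*158 = -158)
H/20 + v(-13)/415 = -158/20 - 19/4/415 = -158*1/20 - 19/4*1/415 = -79/10 - 19/1660 = -13133/1660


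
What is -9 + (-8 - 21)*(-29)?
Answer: 832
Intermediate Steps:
-9 + (-8 - 21)*(-29) = -9 - 29*(-29) = -9 + 841 = 832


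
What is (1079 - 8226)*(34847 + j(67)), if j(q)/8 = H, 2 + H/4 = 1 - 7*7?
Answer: -237616309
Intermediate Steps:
H = -200 (H = -8 + 4*(1 - 7*7) = -8 + 4*(1 - 49) = -8 + 4*(-48) = -8 - 192 = -200)
j(q) = -1600 (j(q) = 8*(-200) = -1600)
(1079 - 8226)*(34847 + j(67)) = (1079 - 8226)*(34847 - 1600) = -7147*33247 = -237616309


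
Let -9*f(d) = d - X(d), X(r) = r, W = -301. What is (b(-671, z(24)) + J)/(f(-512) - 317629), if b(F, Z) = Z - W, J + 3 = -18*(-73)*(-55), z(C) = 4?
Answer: 5536/24433 ≈ 0.22658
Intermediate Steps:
f(d) = 0 (f(d) = -(d - d)/9 = -1/9*0 = 0)
J = -72273 (J = -3 - 18*(-73)*(-55) = -3 + 1314*(-55) = -3 - 72270 = -72273)
b(F, Z) = 301 + Z (b(F, Z) = Z - 1*(-301) = Z + 301 = 301 + Z)
(b(-671, z(24)) + J)/(f(-512) - 317629) = ((301 + 4) - 72273)/(0 - 317629) = (305 - 72273)/(-317629) = -71968*(-1/317629) = 5536/24433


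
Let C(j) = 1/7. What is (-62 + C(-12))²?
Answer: 187489/49 ≈ 3826.3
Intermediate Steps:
C(j) = ⅐
(-62 + C(-12))² = (-62 + ⅐)² = (-433/7)² = 187489/49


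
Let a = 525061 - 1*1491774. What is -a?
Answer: 966713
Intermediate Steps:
a = -966713 (a = 525061 - 1491774 = -966713)
-a = -1*(-966713) = 966713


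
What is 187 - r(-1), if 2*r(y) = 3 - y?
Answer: 185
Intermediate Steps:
r(y) = 3/2 - y/2 (r(y) = (3 - y)/2 = 3/2 - y/2)
187 - r(-1) = 187 - (3/2 - ½*(-1)) = 187 - (3/2 + ½) = 187 - 1*2 = 187 - 2 = 185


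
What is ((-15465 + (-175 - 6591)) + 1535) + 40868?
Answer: 20172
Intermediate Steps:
((-15465 + (-175 - 6591)) + 1535) + 40868 = ((-15465 - 6766) + 1535) + 40868 = (-22231 + 1535) + 40868 = -20696 + 40868 = 20172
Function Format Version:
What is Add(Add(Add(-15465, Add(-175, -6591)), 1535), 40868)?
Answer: 20172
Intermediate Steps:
Add(Add(Add(-15465, Add(-175, -6591)), 1535), 40868) = Add(Add(Add(-15465, -6766), 1535), 40868) = Add(Add(-22231, 1535), 40868) = Add(-20696, 40868) = 20172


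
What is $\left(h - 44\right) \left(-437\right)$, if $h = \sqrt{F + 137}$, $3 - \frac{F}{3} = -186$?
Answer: $19228 - 3496 \sqrt{11} \approx 7633.1$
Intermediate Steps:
$F = 567$ ($F = 9 - -558 = 9 + 558 = 567$)
$h = 8 \sqrt{11}$ ($h = \sqrt{567 + 137} = \sqrt{704} = 8 \sqrt{11} \approx 26.533$)
$\left(h - 44\right) \left(-437\right) = \left(8 \sqrt{11} - 44\right) \left(-437\right) = \left(-44 + 8 \sqrt{11}\right) \left(-437\right) = 19228 - 3496 \sqrt{11}$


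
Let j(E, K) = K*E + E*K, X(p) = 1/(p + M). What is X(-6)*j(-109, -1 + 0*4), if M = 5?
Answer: -218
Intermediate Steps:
X(p) = 1/(5 + p) (X(p) = 1/(p + 5) = 1/(5 + p))
j(E, K) = 2*E*K (j(E, K) = E*K + E*K = 2*E*K)
X(-6)*j(-109, -1 + 0*4) = (2*(-109)*(-1 + 0*4))/(5 - 6) = (2*(-109)*(-1 + 0))/(-1) = -2*(-109)*(-1) = -1*218 = -218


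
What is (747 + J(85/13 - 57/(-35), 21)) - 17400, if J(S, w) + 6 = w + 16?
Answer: -16622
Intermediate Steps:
J(S, w) = 10 + w (J(S, w) = -6 + (w + 16) = -6 + (16 + w) = 10 + w)
(747 + J(85/13 - 57/(-35), 21)) - 17400 = (747 + (10 + 21)) - 17400 = (747 + 31) - 17400 = 778 - 17400 = -16622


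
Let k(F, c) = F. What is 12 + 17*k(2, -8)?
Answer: 46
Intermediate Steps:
12 + 17*k(2, -8) = 12 + 17*2 = 12 + 34 = 46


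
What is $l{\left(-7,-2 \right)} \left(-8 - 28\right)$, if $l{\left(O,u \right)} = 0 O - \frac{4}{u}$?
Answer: $-72$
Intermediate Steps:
$l{\left(O,u \right)} = - \frac{4}{u}$ ($l{\left(O,u \right)} = 0 - \frac{4}{u} = - \frac{4}{u}$)
$l{\left(-7,-2 \right)} \left(-8 - 28\right) = - \frac{4}{-2} \left(-8 - 28\right) = \left(-4\right) \left(- \frac{1}{2}\right) \left(-36\right) = 2 \left(-36\right) = -72$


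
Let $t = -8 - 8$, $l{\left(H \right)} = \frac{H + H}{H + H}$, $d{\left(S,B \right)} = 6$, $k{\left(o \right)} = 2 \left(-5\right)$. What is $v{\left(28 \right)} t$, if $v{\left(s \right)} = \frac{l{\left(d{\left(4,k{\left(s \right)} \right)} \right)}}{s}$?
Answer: $- \frac{4}{7} \approx -0.57143$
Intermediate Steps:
$k{\left(o \right)} = -10$
$l{\left(H \right)} = 1$ ($l{\left(H \right)} = \frac{2 H}{2 H} = 2 H \frac{1}{2 H} = 1$)
$v{\left(s \right)} = \frac{1}{s}$ ($v{\left(s \right)} = 1 \frac{1}{s} = \frac{1}{s}$)
$t = -16$ ($t = -8 - 8 = -16$)
$v{\left(28 \right)} t = \frac{1}{28} \left(-16\right) = - \frac{4}{7}$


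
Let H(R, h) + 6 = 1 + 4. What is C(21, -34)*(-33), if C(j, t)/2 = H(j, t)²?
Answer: -66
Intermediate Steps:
H(R, h) = -1 (H(R, h) = -6 + (1 + 4) = -6 + 5 = -1)
C(j, t) = 2 (C(j, t) = 2*(-1)² = 2*1 = 2)
C(21, -34)*(-33) = 2*(-33) = -66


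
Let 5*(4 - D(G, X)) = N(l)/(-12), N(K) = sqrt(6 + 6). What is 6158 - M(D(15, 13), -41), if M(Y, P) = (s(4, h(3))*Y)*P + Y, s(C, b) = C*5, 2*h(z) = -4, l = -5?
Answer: 9434 + 273*sqrt(3)/10 ≈ 9481.3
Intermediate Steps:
h(z) = -2 (h(z) = (1/2)*(-4) = -2)
s(C, b) = 5*C
N(K) = 2*sqrt(3) (N(K) = sqrt(12) = 2*sqrt(3))
D(G, X) = 4 + sqrt(3)/30 (D(G, X) = 4 - 2*sqrt(3)/(5*(-12)) = 4 - 2*sqrt(3)*(-1)/(5*12) = 4 - (-1)*sqrt(3)/30 = 4 + sqrt(3)/30)
M(Y, P) = Y + 20*P*Y (M(Y, P) = ((5*4)*Y)*P + Y = (20*Y)*P + Y = 20*P*Y + Y = Y + 20*P*Y)
6158 - M(D(15, 13), -41) = 6158 - (4 + sqrt(3)/30)*(1 + 20*(-41)) = 6158 - (4 + sqrt(3)/30)*(1 - 820) = 6158 - (4 + sqrt(3)/30)*(-819) = 6158 - (-3276 - 273*sqrt(3)/10) = 6158 + (3276 + 273*sqrt(3)/10) = 9434 + 273*sqrt(3)/10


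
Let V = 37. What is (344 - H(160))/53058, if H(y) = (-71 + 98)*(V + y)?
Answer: -4975/53058 ≈ -0.093765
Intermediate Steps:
H(y) = 999 + 27*y (H(y) = (-71 + 98)*(37 + y) = 27*(37 + y) = 999 + 27*y)
(344 - H(160))/53058 = (344 - (999 + 27*160))/53058 = (344 - (999 + 4320))*(1/53058) = (344 - 1*5319)*(1/53058) = (344 - 5319)*(1/53058) = -4975*1/53058 = -4975/53058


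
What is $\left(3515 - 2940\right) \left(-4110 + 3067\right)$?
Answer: $-599725$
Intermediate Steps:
$\left(3515 - 2940\right) \left(-4110 + 3067\right) = 575 \left(-1043\right) = -599725$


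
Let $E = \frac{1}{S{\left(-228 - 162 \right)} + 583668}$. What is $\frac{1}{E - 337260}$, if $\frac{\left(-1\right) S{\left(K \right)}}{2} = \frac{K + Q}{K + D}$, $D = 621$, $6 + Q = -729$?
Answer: $- \frac{44943186}{15157538910283} \approx -2.9651 \cdot 10^{-6}$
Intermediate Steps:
$Q = -735$ ($Q = -6 - 729 = -735$)
$S{\left(K \right)} = - \frac{2 \left(-735 + K\right)}{621 + K}$ ($S{\left(K \right)} = - 2 \frac{K - 735}{K + 621} = - 2 \frac{-735 + K}{621 + K} = - \frac{2 \left(-735 + K\right)}{621 + K}$)
$E = \frac{77}{44943186}$ ($E = \frac{1}{\frac{2 \left(735 - \left(-228 - 162\right)\right)}{621 - 390} + 583668} = \frac{1}{\frac{2 \left(735 - -390\right)}{621 - 390} + 583668} = \frac{1}{\frac{2 \left(735 + 390\right)}{231} + 583668} = \frac{1}{2 \cdot \frac{1}{231} \cdot 1125 + 583668} = \frac{1}{\frac{750}{77} + 583668} = \frac{1}{\frac{44943186}{77}} = \frac{77}{44943186} \approx 1.7133 \cdot 10^{-6}$)
$\frac{1}{E - 337260} = \frac{1}{\frac{77}{44943186} - 337260} = \frac{1}{- \frac{15157538910283}{44943186}} = - \frac{44943186}{15157538910283}$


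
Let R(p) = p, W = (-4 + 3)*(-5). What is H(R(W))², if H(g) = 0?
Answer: 0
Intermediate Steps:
W = 5 (W = -1*(-5) = 5)
H(R(W))² = 0² = 0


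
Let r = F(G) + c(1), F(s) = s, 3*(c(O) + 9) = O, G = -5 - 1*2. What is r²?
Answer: 2209/9 ≈ 245.44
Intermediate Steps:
G = -7 (G = -5 - 2 = -7)
c(O) = -9 + O/3
r = -47/3 (r = -7 + (-9 + (⅓)*1) = -7 + (-9 + ⅓) = -7 - 26/3 = -47/3 ≈ -15.667)
r² = (-47/3)² = 2209/9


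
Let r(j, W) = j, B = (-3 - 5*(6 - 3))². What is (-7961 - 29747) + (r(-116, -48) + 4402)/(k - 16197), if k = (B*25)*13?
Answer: -3359891638/89103 ≈ -37708.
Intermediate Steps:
B = 324 (B = (-3 - 5*3)² = (-3 - 15)² = (-18)² = 324)
k = 105300 (k = (324*25)*13 = 8100*13 = 105300)
(-7961 - 29747) + (r(-116, -48) + 4402)/(k - 16197) = (-7961 - 29747) + (-116 + 4402)/(105300 - 16197) = -37708 + 4286/89103 = -3359891638/89103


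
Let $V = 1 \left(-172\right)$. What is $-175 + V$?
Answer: $-347$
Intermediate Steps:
$V = -172$
$-175 + V = -175 - 172 = -347$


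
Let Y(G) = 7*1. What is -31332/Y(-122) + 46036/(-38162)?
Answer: -85429574/19081 ≈ -4477.2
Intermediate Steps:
Y(G) = 7
-31332/Y(-122) + 46036/(-38162) = -31332/7 + 46036/(-38162) = -31332*⅐ + 46036*(-1/38162) = -4476 - 23018/19081 = -85429574/19081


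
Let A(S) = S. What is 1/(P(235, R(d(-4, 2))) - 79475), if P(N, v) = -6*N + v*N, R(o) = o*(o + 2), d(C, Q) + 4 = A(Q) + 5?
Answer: -1/77360 ≈ -1.2927e-5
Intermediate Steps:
d(C, Q) = 1 + Q (d(C, Q) = -4 + (Q + 5) = -4 + (5 + Q) = 1 + Q)
R(o) = o*(2 + o)
P(N, v) = -6*N + N*v
1/(P(235, R(d(-4, 2))) - 79475) = 1/(235*(-6 + (1 + 2)*(2 + (1 + 2))) - 79475) = 1/(235*(-6 + 3*(2 + 3)) - 79475) = 1/(235*(-6 + 3*5) - 79475) = 1/(235*(-6 + 15) - 79475) = 1/(235*9 - 79475) = 1/(2115 - 79475) = 1/(-77360) = -1/77360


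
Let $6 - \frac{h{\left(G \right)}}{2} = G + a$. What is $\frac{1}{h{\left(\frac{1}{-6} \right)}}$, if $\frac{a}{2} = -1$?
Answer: $\frac{3}{49} \approx 0.061224$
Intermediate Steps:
$a = -2$ ($a = 2 \left(-1\right) = -2$)
$h{\left(G \right)} = 16 - 2 G$ ($h{\left(G \right)} = 12 - 2 \left(G - 2\right) = 12 - 2 \left(-2 + G\right) = 12 - \left(-4 + 2 G\right) = 16 - 2 G$)
$\frac{1}{h{\left(\frac{1}{-6} \right)}} = \frac{1}{16 - \frac{2}{-6}} = \frac{1}{16 - - \frac{1}{3}} = \frac{1}{16 + \frac{1}{3}} = \frac{1}{\frac{49}{3}} = \frac{3}{49}$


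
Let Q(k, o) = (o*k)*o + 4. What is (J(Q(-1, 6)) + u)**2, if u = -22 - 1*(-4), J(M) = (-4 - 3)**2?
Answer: 961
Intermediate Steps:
Q(k, o) = 4 + k*o**2 (Q(k, o) = (k*o)*o + 4 = k*o**2 + 4 = 4 + k*o**2)
J(M) = 49 (J(M) = (-7)**2 = 49)
u = -18 (u = -22 + 4 = -18)
(J(Q(-1, 6)) + u)**2 = (49 - 18)**2 = 31**2 = 961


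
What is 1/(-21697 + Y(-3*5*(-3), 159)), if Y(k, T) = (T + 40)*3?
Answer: -1/21100 ≈ -4.7393e-5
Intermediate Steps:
Y(k, T) = 120 + 3*T (Y(k, T) = (40 + T)*3 = 120 + 3*T)
1/(-21697 + Y(-3*5*(-3), 159)) = 1/(-21697 + (120 + 3*159)) = 1/(-21697 + (120 + 477)) = 1/(-21697 + 597) = 1/(-21100) = -1/21100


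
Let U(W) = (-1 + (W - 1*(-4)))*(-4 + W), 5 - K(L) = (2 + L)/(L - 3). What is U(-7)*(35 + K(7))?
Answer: 1661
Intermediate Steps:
K(L) = 5 - (2 + L)/(-3 + L) (K(L) = 5 - (2 + L)/(L - 3) = 5 - (2 + L)/(-3 + L))
U(W) = (-4 + W)*(3 + W) (U(W) = (-1 + (W + 4))*(-4 + W) = (-1 + (4 + W))*(-4 + W) = (3 + W)*(-4 + W) = (-4 + W)*(3 + W))
U(-7)*(35 + K(7)) = (-12 + (-7)**2 - 1*(-7))*(35 + (-17 + 4*7)/(-3 + 7)) = (-12 + 49 + 7)*(35 + (-17 + 28)/4) = 44*(35 + (1/4)*11) = 44*(35 + 11/4) = 44*(151/4) = 1661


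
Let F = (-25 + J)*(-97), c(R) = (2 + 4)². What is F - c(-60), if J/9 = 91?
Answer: -77054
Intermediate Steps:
J = 819 (J = 9*91 = 819)
c(R) = 36 (c(R) = 6² = 36)
F = -77018 (F = (-25 + 819)*(-97) = 794*(-97) = -77018)
F - c(-60) = -77018 - 1*36 = -77018 - 36 = -77054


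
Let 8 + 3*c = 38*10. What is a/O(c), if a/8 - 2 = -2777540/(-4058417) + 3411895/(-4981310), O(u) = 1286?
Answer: 16168544591890/1299903793877161 ≈ 0.012438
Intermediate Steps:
c = 124 (c = -8/3 + (38*10)/3 = -8/3 + (⅓)*380 = -8/3 + 380/3 = 124)
a = 32337089183780/2021623318627 (a = 16 + 8*(-2777540/(-4058417) + 3411895/(-4981310)) = 16 + 8*(-2777540*(-1/4058417) + 3411895*(-1/4981310)) = 16 + 8*(2777540/4058417 - 682379/996262) = 16 + 8*(-2220978563/4043246637254) = 16 - 8883914252/2021623318627 = 32337089183780/2021623318627 ≈ 15.996)
a/O(c) = (32337089183780/2021623318627)/1286 = (32337089183780/2021623318627)*(1/1286) = 16168544591890/1299903793877161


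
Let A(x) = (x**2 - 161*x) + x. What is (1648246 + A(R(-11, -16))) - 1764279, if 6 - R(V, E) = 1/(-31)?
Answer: -112400264/961 ≈ -1.1696e+5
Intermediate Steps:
R(V, E) = 187/31 (R(V, E) = 6 - 1/(-31) = 6 - 1*(-1/31) = 6 + 1/31 = 187/31)
A(x) = x**2 - 160*x
(1648246 + A(R(-11, -16))) - 1764279 = (1648246 + 187*(-160 + 187/31)/31) - 1764279 = (1648246 + (187/31)*(-4773/31)) - 1764279 = (1648246 - 892551/961) - 1764279 = 1583071855/961 - 1764279 = -112400264/961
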